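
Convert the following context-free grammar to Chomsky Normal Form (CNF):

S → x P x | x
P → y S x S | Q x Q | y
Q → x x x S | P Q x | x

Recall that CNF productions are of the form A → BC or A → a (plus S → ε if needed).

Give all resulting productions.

TX → x; S → x; TY → y; P → y; Q → x; S → TX X0; X0 → P TX; P → TY X1; X1 → S X2; X2 → TX S; P → Q X3; X3 → TX Q; Q → TX X4; X4 → TX X5; X5 → TX S; Q → P X6; X6 → Q TX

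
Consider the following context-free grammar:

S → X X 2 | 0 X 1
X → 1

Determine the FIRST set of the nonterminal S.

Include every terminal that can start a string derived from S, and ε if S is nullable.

We compute FIRST(S) using the standard algorithm.
FIRST(S) = {0, 1}
FIRST(X) = {1}
Therefore, FIRST(S) = {0, 1}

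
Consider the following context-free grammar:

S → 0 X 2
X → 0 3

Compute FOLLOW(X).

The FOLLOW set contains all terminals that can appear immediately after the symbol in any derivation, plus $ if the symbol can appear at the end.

We compute FOLLOW(X) using the standard algorithm.
FOLLOW(S) starts with {$}.
FIRST(S) = {0}
FIRST(X) = {0}
FOLLOW(S) = {$}
FOLLOW(X) = {2}
Therefore, FOLLOW(X) = {2}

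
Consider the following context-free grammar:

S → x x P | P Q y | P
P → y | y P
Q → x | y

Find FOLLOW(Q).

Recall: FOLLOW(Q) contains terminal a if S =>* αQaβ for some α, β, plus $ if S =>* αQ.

We compute FOLLOW(Q) using the standard algorithm.
FOLLOW(S) starts with {$}.
FIRST(P) = {y}
FIRST(Q) = {x, y}
FIRST(S) = {x, y}
FOLLOW(P) = {$, x, y}
FOLLOW(Q) = {y}
FOLLOW(S) = {$}
Therefore, FOLLOW(Q) = {y}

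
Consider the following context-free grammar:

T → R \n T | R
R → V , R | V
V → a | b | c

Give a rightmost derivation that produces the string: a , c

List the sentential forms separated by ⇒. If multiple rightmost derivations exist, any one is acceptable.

T ⇒ R ⇒ V , R ⇒ V , V ⇒ V , c ⇒ a , c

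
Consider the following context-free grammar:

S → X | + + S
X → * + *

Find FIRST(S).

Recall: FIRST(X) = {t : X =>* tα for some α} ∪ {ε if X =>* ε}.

We compute FIRST(S) using the standard algorithm.
FIRST(S) = {*, +}
FIRST(X) = {*}
Therefore, FIRST(S) = {*, +}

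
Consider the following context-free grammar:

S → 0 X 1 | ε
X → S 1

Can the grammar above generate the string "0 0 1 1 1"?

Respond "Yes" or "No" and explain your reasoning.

No - no valid derivation exists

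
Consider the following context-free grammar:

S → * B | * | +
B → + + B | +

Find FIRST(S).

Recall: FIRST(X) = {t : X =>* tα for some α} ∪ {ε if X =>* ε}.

We compute FIRST(S) using the standard algorithm.
FIRST(B) = {+}
FIRST(S) = {*, +}
Therefore, FIRST(S) = {*, +}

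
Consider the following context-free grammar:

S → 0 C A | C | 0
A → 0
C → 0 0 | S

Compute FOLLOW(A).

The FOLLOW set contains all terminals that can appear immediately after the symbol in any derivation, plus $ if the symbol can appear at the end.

We compute FOLLOW(A) using the standard algorithm.
FOLLOW(S) starts with {$}.
FIRST(A) = {0}
FIRST(C) = {0}
FIRST(S) = {0}
FOLLOW(A) = {$, 0}
FOLLOW(C) = {$, 0}
FOLLOW(S) = {$, 0}
Therefore, FOLLOW(A) = {$, 0}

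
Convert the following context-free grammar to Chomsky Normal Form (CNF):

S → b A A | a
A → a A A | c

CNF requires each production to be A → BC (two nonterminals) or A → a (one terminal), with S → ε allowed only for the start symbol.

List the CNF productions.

TB → b; S → a; TA → a; A → c; S → TB X0; X0 → A A; A → TA X1; X1 → A A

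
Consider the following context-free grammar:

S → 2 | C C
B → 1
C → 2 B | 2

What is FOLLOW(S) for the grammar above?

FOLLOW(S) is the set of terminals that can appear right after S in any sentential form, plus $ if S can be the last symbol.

We compute FOLLOW(S) using the standard algorithm.
FOLLOW(S) starts with {$}.
FIRST(B) = {1}
FIRST(C) = {2}
FIRST(S) = {2}
FOLLOW(B) = {$, 2}
FOLLOW(C) = {$, 2}
FOLLOW(S) = {$}
Therefore, FOLLOW(S) = {$}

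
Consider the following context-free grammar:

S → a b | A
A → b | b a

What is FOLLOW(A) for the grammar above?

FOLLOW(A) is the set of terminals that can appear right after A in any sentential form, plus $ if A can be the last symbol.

We compute FOLLOW(A) using the standard algorithm.
FOLLOW(S) starts with {$}.
FIRST(A) = {b}
FIRST(S) = {a, b}
FOLLOW(A) = {$}
FOLLOW(S) = {$}
Therefore, FOLLOW(A) = {$}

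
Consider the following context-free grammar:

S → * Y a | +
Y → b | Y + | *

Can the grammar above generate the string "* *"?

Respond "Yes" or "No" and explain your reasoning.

No - no valid derivation exists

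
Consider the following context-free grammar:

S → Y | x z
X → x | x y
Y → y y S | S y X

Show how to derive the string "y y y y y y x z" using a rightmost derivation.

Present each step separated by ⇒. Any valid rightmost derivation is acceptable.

S ⇒ Y ⇒ y y S ⇒ y y Y ⇒ y y y y S ⇒ y y y y Y ⇒ y y y y y y S ⇒ y y y y y y x z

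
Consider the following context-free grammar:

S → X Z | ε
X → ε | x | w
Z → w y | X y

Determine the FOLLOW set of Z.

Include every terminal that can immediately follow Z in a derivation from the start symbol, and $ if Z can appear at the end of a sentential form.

We compute FOLLOW(Z) using the standard algorithm.
FOLLOW(S) starts with {$}.
FIRST(S) = {w, x, y, ε}
FIRST(X) = {w, x, ε}
FIRST(Z) = {w, x, y}
FOLLOW(S) = {$}
FOLLOW(X) = {w, x, y}
FOLLOW(Z) = {$}
Therefore, FOLLOW(Z) = {$}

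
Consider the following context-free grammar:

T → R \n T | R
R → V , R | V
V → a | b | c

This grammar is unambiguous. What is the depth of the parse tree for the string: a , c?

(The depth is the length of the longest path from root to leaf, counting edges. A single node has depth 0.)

4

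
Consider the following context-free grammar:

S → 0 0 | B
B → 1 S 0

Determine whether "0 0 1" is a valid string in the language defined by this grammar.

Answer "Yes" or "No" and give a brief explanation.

No - no valid derivation exists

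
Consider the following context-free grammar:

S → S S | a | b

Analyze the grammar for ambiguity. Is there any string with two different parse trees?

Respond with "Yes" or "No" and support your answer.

Yes - the string 'a b b a a b' has two distinct parse trees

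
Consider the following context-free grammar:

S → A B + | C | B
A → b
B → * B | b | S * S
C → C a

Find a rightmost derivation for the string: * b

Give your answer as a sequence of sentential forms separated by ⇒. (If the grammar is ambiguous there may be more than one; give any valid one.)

S ⇒ B ⇒ * B ⇒ * b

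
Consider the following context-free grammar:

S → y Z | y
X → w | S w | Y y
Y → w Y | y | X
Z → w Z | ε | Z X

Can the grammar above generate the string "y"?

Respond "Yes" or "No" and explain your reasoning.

Yes - a valid derivation exists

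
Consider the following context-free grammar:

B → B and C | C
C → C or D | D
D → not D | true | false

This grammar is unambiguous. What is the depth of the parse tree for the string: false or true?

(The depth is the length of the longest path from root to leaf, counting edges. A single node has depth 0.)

4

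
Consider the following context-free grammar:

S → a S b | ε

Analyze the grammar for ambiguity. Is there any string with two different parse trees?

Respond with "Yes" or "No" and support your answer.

No - the grammar is unambiguous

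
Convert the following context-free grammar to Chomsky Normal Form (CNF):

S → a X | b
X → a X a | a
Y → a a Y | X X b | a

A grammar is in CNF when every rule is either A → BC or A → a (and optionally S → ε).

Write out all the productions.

TA → a; S → b; X → a; TB → b; Y → a; S → TA X; X → TA X0; X0 → X TA; Y → TA X1; X1 → TA Y; Y → X X2; X2 → X TB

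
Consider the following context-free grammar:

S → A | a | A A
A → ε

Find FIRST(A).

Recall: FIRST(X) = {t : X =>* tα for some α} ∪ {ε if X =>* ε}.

We compute FIRST(A) using the standard algorithm.
FIRST(A) = {ε}
FIRST(S) = {a, ε}
Therefore, FIRST(A) = {ε}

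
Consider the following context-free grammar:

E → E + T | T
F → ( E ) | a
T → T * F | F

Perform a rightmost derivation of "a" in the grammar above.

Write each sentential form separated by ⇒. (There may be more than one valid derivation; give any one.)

E ⇒ T ⇒ F ⇒ a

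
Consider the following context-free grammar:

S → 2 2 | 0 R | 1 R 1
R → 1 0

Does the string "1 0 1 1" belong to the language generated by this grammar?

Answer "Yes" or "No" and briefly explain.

No - no valid derivation exists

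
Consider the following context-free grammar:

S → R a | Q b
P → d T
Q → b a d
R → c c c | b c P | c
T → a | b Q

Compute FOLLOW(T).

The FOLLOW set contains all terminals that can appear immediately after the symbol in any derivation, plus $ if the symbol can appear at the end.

We compute FOLLOW(T) using the standard algorithm.
FOLLOW(S) starts with {$}.
FIRST(P) = {d}
FIRST(Q) = {b}
FIRST(R) = {b, c}
FIRST(S) = {b, c}
FIRST(T) = {a, b}
FOLLOW(P) = {a}
FOLLOW(Q) = {a, b}
FOLLOW(R) = {a}
FOLLOW(S) = {$}
FOLLOW(T) = {a}
Therefore, FOLLOW(T) = {a}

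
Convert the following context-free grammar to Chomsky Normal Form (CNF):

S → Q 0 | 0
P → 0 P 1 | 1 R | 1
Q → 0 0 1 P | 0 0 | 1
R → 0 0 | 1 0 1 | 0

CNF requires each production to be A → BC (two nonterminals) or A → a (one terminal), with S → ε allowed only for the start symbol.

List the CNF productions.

T0 → 0; S → 0; T1 → 1; P → 1; Q → 1; R → 0; S → Q T0; P → T0 X0; X0 → P T1; P → T1 R; Q → T0 X1; X1 → T0 X2; X2 → T1 P; Q → T0 T0; R → T0 T0; R → T1 X3; X3 → T0 T1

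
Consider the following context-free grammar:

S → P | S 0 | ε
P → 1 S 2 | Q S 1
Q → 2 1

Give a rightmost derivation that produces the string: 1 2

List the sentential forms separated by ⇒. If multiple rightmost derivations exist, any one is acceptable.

S ⇒ P ⇒ 1 S 2 ⇒ 1 2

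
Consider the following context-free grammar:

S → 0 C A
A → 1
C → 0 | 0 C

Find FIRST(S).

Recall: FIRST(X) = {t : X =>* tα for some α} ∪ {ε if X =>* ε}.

We compute FIRST(S) using the standard algorithm.
FIRST(A) = {1}
FIRST(C) = {0}
FIRST(S) = {0}
Therefore, FIRST(S) = {0}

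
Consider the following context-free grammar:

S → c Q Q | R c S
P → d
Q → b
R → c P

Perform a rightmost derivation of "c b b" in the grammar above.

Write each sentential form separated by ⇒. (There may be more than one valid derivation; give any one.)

S ⇒ c Q Q ⇒ c Q b ⇒ c b b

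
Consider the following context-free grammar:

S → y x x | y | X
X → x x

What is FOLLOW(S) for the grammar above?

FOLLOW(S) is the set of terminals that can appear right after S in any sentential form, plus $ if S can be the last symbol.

We compute FOLLOW(S) using the standard algorithm.
FOLLOW(S) starts with {$}.
FIRST(S) = {x, y}
FIRST(X) = {x}
FOLLOW(S) = {$}
FOLLOW(X) = {$}
Therefore, FOLLOW(S) = {$}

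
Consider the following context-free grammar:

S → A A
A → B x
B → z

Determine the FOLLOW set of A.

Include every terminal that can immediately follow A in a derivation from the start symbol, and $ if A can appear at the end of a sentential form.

We compute FOLLOW(A) using the standard algorithm.
FOLLOW(S) starts with {$}.
FIRST(A) = {z}
FIRST(B) = {z}
FIRST(S) = {z}
FOLLOW(A) = {$, z}
FOLLOW(B) = {x}
FOLLOW(S) = {$}
Therefore, FOLLOW(A) = {$, z}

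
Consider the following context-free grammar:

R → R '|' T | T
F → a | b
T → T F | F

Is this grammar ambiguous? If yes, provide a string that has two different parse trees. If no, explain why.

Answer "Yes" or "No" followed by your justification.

No - the grammar is unambiguous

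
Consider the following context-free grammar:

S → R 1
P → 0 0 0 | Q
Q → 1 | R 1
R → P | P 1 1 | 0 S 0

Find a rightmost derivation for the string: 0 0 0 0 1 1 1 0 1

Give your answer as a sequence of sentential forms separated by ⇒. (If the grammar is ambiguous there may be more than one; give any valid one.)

S ⇒ R 1 ⇒ 0 S 0 1 ⇒ 0 R 1 0 1 ⇒ 0 P 1 1 1 0 1 ⇒ 0 0 0 0 1 1 1 0 1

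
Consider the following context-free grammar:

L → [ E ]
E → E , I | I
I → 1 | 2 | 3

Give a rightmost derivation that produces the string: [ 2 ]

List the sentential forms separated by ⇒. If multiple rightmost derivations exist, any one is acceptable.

L ⇒ [ E ] ⇒ [ I ] ⇒ [ 2 ]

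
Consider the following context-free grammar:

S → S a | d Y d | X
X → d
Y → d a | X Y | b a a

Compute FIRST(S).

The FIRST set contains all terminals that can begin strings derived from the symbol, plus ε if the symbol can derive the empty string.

We compute FIRST(S) using the standard algorithm.
FIRST(S) = {d}
FIRST(X) = {d}
FIRST(Y) = {b, d}
Therefore, FIRST(S) = {d}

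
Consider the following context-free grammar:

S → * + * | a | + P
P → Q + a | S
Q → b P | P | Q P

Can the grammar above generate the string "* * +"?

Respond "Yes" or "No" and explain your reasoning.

No - no valid derivation exists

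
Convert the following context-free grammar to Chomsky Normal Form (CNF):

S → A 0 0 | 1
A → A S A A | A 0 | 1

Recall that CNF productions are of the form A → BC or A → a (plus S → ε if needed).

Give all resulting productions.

T0 → 0; S → 1; A → 1; S → A X0; X0 → T0 T0; A → A X1; X1 → S X2; X2 → A A; A → A T0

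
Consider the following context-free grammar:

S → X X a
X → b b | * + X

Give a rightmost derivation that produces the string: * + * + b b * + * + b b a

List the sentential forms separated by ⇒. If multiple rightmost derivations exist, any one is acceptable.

S ⇒ X X a ⇒ X * + X a ⇒ X * + * + X a ⇒ X * + * + b b a ⇒ * + X * + * + b b a ⇒ * + * + X * + * + b b a ⇒ * + * + b b * + * + b b a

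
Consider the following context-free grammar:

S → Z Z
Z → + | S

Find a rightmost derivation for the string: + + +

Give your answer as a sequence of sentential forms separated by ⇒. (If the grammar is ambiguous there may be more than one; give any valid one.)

S ⇒ Z Z ⇒ Z + ⇒ S + ⇒ Z Z + ⇒ Z + + ⇒ + + +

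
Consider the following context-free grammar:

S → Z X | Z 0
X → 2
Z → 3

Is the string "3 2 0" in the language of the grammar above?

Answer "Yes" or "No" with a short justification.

No - no valid derivation exists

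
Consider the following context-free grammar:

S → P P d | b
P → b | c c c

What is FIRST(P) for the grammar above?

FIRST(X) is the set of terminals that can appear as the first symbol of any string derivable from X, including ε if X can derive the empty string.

We compute FIRST(P) using the standard algorithm.
FIRST(P) = {b, c}
FIRST(S) = {b, c}
Therefore, FIRST(P) = {b, c}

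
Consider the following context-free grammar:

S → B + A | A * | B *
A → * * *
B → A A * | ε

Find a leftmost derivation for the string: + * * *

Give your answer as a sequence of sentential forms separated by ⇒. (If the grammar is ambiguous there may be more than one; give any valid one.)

S ⇒ B + A ⇒ + A ⇒ + * * *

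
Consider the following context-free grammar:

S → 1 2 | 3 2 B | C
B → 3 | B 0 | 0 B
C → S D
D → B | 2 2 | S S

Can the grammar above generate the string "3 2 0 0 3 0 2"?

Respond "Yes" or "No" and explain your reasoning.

No - no valid derivation exists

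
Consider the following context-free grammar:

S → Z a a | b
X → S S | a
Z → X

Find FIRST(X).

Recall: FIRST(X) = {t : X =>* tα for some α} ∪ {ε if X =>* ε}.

We compute FIRST(X) using the standard algorithm.
FIRST(S) = {a, b}
FIRST(X) = {a, b}
FIRST(Z) = {a, b}
Therefore, FIRST(X) = {a, b}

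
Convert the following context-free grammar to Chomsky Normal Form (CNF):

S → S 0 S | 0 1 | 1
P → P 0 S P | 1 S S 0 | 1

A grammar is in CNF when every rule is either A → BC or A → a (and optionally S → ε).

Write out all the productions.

T0 → 0; T1 → 1; S → 1; P → 1; S → S X0; X0 → T0 S; S → T0 T1; P → P X1; X1 → T0 X2; X2 → S P; P → T1 X3; X3 → S X4; X4 → S T0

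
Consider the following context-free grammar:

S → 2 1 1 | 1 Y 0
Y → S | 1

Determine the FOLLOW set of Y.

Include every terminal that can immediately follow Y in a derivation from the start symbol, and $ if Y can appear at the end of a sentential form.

We compute FOLLOW(Y) using the standard algorithm.
FOLLOW(S) starts with {$}.
FIRST(S) = {1, 2}
FIRST(Y) = {1, 2}
FOLLOW(S) = {$, 0}
FOLLOW(Y) = {0}
Therefore, FOLLOW(Y) = {0}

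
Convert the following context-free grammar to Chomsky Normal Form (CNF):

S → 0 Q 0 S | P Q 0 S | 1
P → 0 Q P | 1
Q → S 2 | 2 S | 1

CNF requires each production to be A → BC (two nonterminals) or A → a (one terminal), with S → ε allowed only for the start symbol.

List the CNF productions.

T0 → 0; S → 1; P → 1; T2 → 2; Q → 1; S → T0 X0; X0 → Q X1; X1 → T0 S; S → P X2; X2 → Q X3; X3 → T0 S; P → T0 X4; X4 → Q P; Q → S T2; Q → T2 S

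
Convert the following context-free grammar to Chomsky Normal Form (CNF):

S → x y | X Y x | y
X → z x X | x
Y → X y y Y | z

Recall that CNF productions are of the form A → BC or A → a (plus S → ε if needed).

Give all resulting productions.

TX → x; TY → y; S → y; TZ → z; X → x; Y → z; S → TX TY; S → X X0; X0 → Y TX; X → TZ X1; X1 → TX X; Y → X X2; X2 → TY X3; X3 → TY Y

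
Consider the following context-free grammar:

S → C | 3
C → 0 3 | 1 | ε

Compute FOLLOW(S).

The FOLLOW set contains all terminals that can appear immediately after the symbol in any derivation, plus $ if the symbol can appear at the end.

We compute FOLLOW(S) using the standard algorithm.
FOLLOW(S) starts with {$}.
FIRST(C) = {0, 1, ε}
FIRST(S) = {0, 1, 3, ε}
FOLLOW(C) = {$}
FOLLOW(S) = {$}
Therefore, FOLLOW(S) = {$}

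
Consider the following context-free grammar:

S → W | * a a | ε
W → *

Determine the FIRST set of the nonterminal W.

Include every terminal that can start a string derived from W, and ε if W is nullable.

We compute FIRST(W) using the standard algorithm.
FIRST(S) = {*, ε}
FIRST(W) = {*}
Therefore, FIRST(W) = {*}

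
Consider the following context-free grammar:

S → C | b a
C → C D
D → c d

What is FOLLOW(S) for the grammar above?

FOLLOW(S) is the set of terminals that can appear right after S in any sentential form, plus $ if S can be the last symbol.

We compute FOLLOW(S) using the standard algorithm.
FOLLOW(S) starts with {$}.
FIRST(C) = {}
FIRST(D) = {c}
FIRST(S) = {b}
FOLLOW(C) = {$, c}
FOLLOW(D) = {$, c}
FOLLOW(S) = {$}
Therefore, FOLLOW(S) = {$}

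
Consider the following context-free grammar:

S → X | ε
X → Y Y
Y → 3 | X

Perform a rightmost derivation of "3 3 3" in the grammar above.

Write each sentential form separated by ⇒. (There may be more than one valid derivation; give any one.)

S ⇒ X ⇒ Y Y ⇒ Y 3 ⇒ X 3 ⇒ Y Y 3 ⇒ Y 3 3 ⇒ 3 3 3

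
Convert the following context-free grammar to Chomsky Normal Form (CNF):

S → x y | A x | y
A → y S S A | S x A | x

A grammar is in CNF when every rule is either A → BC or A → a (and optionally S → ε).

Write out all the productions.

TX → x; TY → y; S → y; A → x; S → TX TY; S → A TX; A → TY X0; X0 → S X1; X1 → S A; A → S X2; X2 → TX A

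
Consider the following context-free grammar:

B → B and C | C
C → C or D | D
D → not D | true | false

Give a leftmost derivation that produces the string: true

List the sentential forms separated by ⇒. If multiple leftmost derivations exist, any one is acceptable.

B ⇒ C ⇒ D ⇒ true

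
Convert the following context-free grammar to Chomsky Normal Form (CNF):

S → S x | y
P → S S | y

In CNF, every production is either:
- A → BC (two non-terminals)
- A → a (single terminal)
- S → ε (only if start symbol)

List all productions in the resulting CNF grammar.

TX → x; S → y; P → y; S → S TX; P → S S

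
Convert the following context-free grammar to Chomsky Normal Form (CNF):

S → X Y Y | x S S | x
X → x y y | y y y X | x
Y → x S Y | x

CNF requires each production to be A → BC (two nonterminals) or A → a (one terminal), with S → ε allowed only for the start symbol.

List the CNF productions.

TX → x; S → x; TY → y; X → x; Y → x; S → X X0; X0 → Y Y; S → TX X1; X1 → S S; X → TX X2; X2 → TY TY; X → TY X3; X3 → TY X4; X4 → TY X; Y → TX X5; X5 → S Y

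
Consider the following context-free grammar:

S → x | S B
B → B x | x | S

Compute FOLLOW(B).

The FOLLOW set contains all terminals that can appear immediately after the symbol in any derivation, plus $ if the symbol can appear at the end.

We compute FOLLOW(B) using the standard algorithm.
FOLLOW(S) starts with {$}.
FIRST(B) = {x}
FIRST(S) = {x}
FOLLOW(B) = {$, x}
FOLLOW(S) = {$, x}
Therefore, FOLLOW(B) = {$, x}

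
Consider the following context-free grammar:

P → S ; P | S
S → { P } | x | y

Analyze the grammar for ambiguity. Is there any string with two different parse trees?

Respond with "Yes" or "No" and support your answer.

No - the grammar is unambiguous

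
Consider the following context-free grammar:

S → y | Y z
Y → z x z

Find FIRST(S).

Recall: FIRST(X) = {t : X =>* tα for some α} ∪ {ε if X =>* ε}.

We compute FIRST(S) using the standard algorithm.
FIRST(S) = {y, z}
FIRST(Y) = {z}
Therefore, FIRST(S) = {y, z}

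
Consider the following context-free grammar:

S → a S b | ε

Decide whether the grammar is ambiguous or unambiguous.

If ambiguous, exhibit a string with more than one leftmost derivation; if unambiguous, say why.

Unambiguous - every string in the language has a unique leftmost derivation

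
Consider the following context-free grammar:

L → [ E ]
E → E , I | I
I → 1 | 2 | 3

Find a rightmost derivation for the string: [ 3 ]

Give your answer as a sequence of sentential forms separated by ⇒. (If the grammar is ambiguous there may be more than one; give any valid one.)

L ⇒ [ E ] ⇒ [ I ] ⇒ [ 3 ]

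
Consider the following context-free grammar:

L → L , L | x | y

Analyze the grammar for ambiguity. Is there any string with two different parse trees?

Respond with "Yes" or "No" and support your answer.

Yes - the string 'y , x , y , y' has two distinct parse trees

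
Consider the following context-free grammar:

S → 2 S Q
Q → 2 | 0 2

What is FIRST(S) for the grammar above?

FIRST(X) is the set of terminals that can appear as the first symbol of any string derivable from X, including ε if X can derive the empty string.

We compute FIRST(S) using the standard algorithm.
FIRST(Q) = {0, 2}
FIRST(S) = {2}
Therefore, FIRST(S) = {2}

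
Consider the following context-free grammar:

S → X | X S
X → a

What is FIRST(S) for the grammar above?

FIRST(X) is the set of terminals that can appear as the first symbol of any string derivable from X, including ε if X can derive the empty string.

We compute FIRST(S) using the standard algorithm.
FIRST(S) = {a}
FIRST(X) = {a}
Therefore, FIRST(S) = {a}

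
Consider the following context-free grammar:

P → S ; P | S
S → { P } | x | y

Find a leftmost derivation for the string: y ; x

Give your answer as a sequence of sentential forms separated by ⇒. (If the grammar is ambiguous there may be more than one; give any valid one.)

P ⇒ S ; P ⇒ y ; P ⇒ y ; S ⇒ y ; x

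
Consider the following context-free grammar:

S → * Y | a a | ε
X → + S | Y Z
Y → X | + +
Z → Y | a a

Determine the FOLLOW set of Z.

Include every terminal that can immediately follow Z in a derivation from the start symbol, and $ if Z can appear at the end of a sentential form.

We compute FOLLOW(Z) using the standard algorithm.
FOLLOW(S) starts with {$}.
FIRST(S) = {*, a, ε}
FIRST(X) = {+}
FIRST(Y) = {+}
FIRST(Z) = {+, a}
FOLLOW(S) = {$, +, a}
FOLLOW(X) = {$, +, a}
FOLLOW(Y) = {$, +, a}
FOLLOW(Z) = {$, +, a}
Therefore, FOLLOW(Z) = {$, +, a}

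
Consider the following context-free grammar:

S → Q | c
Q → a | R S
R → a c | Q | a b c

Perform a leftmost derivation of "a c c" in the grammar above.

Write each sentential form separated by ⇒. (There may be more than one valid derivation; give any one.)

S ⇒ Q ⇒ R S ⇒ a c S ⇒ a c c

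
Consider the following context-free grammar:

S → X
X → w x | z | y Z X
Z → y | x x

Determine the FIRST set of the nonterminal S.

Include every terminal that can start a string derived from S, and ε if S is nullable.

We compute FIRST(S) using the standard algorithm.
FIRST(S) = {w, y, z}
FIRST(X) = {w, y, z}
FIRST(Z) = {x, y}
Therefore, FIRST(S) = {w, y, z}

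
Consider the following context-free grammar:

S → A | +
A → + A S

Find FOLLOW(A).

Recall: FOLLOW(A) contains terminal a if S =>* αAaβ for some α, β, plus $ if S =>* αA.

We compute FOLLOW(A) using the standard algorithm.
FOLLOW(S) starts with {$}.
FIRST(A) = {+}
FIRST(S) = {+}
FOLLOW(A) = {$, +}
FOLLOW(S) = {$, +}
Therefore, FOLLOW(A) = {$, +}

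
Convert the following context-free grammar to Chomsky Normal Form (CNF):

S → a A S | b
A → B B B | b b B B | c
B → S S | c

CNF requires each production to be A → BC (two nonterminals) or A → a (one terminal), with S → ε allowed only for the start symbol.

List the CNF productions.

TA → a; S → b; TB → b; A → c; B → c; S → TA X0; X0 → A S; A → B X1; X1 → B B; A → TB X2; X2 → TB X3; X3 → B B; B → S S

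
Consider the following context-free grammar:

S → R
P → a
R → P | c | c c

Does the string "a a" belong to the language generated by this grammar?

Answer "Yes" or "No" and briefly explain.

No - no valid derivation exists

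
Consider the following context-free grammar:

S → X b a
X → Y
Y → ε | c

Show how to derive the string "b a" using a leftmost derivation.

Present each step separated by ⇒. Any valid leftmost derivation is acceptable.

S ⇒ X b a ⇒ Y b a ⇒ b a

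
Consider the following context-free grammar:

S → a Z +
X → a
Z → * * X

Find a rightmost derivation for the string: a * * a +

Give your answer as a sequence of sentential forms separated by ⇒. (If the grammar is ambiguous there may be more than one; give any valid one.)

S ⇒ a Z + ⇒ a * * X + ⇒ a * * a +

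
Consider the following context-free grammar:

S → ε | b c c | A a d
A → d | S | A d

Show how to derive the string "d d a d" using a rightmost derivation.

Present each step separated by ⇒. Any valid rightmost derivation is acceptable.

S ⇒ A a d ⇒ A d a d ⇒ d d a d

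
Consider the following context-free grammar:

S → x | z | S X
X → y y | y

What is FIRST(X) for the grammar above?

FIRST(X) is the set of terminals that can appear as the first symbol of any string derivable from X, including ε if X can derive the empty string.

We compute FIRST(X) using the standard algorithm.
FIRST(S) = {x, z}
FIRST(X) = {y}
Therefore, FIRST(X) = {y}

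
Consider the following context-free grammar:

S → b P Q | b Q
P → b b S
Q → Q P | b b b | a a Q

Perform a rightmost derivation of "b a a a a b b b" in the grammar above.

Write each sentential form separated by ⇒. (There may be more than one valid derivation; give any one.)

S ⇒ b Q ⇒ b a a Q ⇒ b a a a a Q ⇒ b a a a a b b b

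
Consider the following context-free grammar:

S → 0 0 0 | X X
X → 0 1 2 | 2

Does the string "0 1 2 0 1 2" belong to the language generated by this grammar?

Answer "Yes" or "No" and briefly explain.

Yes - a valid derivation exists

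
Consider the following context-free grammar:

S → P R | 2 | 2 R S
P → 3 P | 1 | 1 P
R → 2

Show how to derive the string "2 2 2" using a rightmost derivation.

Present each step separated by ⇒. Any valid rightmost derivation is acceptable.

S ⇒ 2 R S ⇒ 2 R 2 ⇒ 2 2 2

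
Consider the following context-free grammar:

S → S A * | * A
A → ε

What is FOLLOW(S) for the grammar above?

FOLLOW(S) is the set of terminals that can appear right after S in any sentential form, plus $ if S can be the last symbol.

We compute FOLLOW(S) using the standard algorithm.
FOLLOW(S) starts with {$}.
FIRST(A) = {ε}
FIRST(S) = {*}
FOLLOW(A) = {$, *}
FOLLOW(S) = {$, *}
Therefore, FOLLOW(S) = {$, *}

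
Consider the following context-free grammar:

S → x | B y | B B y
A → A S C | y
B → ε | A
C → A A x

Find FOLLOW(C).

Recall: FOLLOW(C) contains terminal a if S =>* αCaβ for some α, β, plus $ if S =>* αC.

We compute FOLLOW(C) using the standard algorithm.
FOLLOW(S) starts with {$}.
FIRST(A) = {y}
FIRST(B) = {y, ε}
FIRST(C) = {y}
FIRST(S) = {x, y}
FOLLOW(A) = {x, y}
FOLLOW(B) = {y}
FOLLOW(C) = {x, y}
FOLLOW(S) = {$, y}
Therefore, FOLLOW(C) = {x, y}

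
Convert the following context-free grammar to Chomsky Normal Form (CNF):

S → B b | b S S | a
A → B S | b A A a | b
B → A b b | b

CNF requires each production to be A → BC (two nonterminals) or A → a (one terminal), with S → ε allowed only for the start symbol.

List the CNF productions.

TB → b; S → a; TA → a; A → b; B → b; S → B TB; S → TB X0; X0 → S S; A → B S; A → TB X1; X1 → A X2; X2 → A TA; B → A X3; X3 → TB TB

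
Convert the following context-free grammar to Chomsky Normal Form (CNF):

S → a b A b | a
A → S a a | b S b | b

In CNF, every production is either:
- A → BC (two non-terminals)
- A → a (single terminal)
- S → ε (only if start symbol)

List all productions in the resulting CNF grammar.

TA → a; TB → b; S → a; A → b; S → TA X0; X0 → TB X1; X1 → A TB; A → S X2; X2 → TA TA; A → TB X3; X3 → S TB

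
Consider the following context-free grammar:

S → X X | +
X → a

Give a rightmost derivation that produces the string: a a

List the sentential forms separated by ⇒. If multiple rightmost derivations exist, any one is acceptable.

S ⇒ X X ⇒ X a ⇒ a a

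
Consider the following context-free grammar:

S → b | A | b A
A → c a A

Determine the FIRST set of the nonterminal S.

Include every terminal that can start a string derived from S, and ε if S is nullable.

We compute FIRST(S) using the standard algorithm.
FIRST(A) = {c}
FIRST(S) = {b, c}
Therefore, FIRST(S) = {b, c}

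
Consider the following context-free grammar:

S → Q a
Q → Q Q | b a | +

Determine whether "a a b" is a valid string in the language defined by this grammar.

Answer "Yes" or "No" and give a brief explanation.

No - no valid derivation exists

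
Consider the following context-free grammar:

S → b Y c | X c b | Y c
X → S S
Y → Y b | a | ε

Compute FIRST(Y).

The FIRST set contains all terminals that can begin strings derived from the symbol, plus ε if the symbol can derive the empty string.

We compute FIRST(Y) using the standard algorithm.
FIRST(S) = {a, b, c}
FIRST(X) = {a, b, c}
FIRST(Y) = {a, b, ε}
Therefore, FIRST(Y) = {a, b, ε}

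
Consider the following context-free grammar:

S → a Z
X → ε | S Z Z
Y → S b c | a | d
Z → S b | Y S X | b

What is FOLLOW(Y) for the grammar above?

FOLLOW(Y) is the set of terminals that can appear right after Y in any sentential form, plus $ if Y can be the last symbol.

We compute FOLLOW(Y) using the standard algorithm.
FOLLOW(S) starts with {$}.
FIRST(S) = {a}
FIRST(X) = {a, ε}
FIRST(Y) = {a, d}
FIRST(Z) = {a, b, d}
FOLLOW(S) = {$, a, b, d}
FOLLOW(X) = {$, a, b, d}
FOLLOW(Y) = {a}
FOLLOW(Z) = {$, a, b, d}
Therefore, FOLLOW(Y) = {a}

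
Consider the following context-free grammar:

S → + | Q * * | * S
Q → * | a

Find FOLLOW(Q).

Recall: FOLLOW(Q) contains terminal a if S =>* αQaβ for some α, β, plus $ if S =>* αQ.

We compute FOLLOW(Q) using the standard algorithm.
FOLLOW(S) starts with {$}.
FIRST(Q) = {*, a}
FIRST(S) = {*, +, a}
FOLLOW(Q) = {*}
FOLLOW(S) = {$}
Therefore, FOLLOW(Q) = {*}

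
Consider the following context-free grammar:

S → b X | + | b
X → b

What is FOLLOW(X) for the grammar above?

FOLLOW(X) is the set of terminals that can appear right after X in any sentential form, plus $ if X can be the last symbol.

We compute FOLLOW(X) using the standard algorithm.
FOLLOW(S) starts with {$}.
FIRST(S) = {+, b}
FIRST(X) = {b}
FOLLOW(S) = {$}
FOLLOW(X) = {$}
Therefore, FOLLOW(X) = {$}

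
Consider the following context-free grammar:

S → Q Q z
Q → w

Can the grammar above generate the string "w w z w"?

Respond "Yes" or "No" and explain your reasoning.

No - no valid derivation exists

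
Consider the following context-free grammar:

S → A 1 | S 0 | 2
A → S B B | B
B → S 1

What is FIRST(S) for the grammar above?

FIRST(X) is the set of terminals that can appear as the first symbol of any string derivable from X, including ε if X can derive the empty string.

We compute FIRST(S) using the standard algorithm.
FIRST(A) = {2}
FIRST(B) = {2}
FIRST(S) = {2}
Therefore, FIRST(S) = {2}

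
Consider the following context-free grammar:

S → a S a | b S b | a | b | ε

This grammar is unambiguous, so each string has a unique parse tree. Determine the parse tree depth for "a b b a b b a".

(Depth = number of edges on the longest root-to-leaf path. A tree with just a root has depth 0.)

4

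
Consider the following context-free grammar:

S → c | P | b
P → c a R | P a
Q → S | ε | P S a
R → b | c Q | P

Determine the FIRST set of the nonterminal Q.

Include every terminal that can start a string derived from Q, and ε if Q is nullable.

We compute FIRST(Q) using the standard algorithm.
FIRST(P) = {c}
FIRST(Q) = {b, c, ε}
FIRST(R) = {b, c}
FIRST(S) = {b, c}
Therefore, FIRST(Q) = {b, c, ε}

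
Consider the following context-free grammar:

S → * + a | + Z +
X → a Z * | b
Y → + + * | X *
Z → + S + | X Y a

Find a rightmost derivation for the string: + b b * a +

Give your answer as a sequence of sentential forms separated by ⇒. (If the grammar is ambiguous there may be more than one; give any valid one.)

S ⇒ + Z + ⇒ + X Y a + ⇒ + X X * a + ⇒ + X b * a + ⇒ + b b * a +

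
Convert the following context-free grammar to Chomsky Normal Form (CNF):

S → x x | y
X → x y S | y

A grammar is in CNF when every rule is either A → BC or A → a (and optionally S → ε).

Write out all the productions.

TX → x; S → y; TY → y; X → y; S → TX TX; X → TX X0; X0 → TY S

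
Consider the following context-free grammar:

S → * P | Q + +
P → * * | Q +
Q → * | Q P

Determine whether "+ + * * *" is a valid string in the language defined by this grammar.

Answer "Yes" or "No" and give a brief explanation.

No - no valid derivation exists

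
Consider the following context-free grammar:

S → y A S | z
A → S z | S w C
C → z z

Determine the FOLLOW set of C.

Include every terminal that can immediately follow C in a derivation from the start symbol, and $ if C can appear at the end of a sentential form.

We compute FOLLOW(C) using the standard algorithm.
FOLLOW(S) starts with {$}.
FIRST(A) = {y, z}
FIRST(C) = {z}
FIRST(S) = {y, z}
FOLLOW(A) = {y, z}
FOLLOW(C) = {y, z}
FOLLOW(S) = {$, w, z}
Therefore, FOLLOW(C) = {y, z}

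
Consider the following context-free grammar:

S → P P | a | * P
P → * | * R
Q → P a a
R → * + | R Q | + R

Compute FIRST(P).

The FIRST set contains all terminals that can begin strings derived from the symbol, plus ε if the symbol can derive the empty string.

We compute FIRST(P) using the standard algorithm.
FIRST(P) = {*}
FIRST(Q) = {*}
FIRST(R) = {*, +}
FIRST(S) = {*, a}
Therefore, FIRST(P) = {*}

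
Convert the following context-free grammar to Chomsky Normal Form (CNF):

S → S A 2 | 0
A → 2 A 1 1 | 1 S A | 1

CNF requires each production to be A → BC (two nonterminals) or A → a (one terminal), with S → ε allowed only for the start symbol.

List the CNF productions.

T2 → 2; S → 0; T1 → 1; A → 1; S → S X0; X0 → A T2; A → T2 X1; X1 → A X2; X2 → T1 T1; A → T1 X3; X3 → S A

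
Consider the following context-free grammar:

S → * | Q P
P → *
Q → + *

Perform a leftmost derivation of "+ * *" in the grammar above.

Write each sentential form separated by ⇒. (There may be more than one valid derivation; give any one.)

S ⇒ Q P ⇒ + * P ⇒ + * *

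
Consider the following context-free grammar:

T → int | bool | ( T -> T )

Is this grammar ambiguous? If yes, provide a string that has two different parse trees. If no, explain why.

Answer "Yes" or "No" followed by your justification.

No - the grammar is unambiguous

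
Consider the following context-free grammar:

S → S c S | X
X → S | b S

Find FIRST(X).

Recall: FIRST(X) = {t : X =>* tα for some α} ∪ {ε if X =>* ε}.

We compute FIRST(X) using the standard algorithm.
FIRST(S) = {b}
FIRST(X) = {b}
Therefore, FIRST(X) = {b}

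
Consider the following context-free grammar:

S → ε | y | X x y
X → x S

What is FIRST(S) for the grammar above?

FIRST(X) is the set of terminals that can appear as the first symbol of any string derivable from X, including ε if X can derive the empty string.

We compute FIRST(S) using the standard algorithm.
FIRST(S) = {x, y, ε}
FIRST(X) = {x}
Therefore, FIRST(S) = {x, y, ε}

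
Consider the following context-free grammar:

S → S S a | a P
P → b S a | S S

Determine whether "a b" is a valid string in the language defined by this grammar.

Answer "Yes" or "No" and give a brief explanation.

No - no valid derivation exists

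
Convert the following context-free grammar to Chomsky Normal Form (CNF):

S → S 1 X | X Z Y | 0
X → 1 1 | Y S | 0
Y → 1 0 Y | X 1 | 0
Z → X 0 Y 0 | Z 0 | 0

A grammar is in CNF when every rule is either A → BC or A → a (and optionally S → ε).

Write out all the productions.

T1 → 1; S → 0; X → 0; T0 → 0; Y → 0; Z → 0; S → S X0; X0 → T1 X; S → X X1; X1 → Z Y; X → T1 T1; X → Y S; Y → T1 X2; X2 → T0 Y; Y → X T1; Z → X X3; X3 → T0 X4; X4 → Y T0; Z → Z T0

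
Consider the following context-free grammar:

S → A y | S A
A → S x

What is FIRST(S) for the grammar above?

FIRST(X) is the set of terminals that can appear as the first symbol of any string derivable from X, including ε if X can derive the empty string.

We compute FIRST(S) using the standard algorithm.
FIRST(A) = {}
FIRST(S) = {}
Therefore, FIRST(S) = {}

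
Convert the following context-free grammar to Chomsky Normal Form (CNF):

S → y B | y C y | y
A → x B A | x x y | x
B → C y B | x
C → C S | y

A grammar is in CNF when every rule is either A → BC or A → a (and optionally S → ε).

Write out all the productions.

TY → y; S → y; TX → x; A → x; B → x; C → y; S → TY B; S → TY X0; X0 → C TY; A → TX X1; X1 → B A; A → TX X2; X2 → TX TY; B → C X3; X3 → TY B; C → C S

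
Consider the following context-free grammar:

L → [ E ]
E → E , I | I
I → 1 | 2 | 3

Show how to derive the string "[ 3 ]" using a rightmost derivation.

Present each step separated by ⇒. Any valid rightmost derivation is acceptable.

L ⇒ [ E ] ⇒ [ I ] ⇒ [ 3 ]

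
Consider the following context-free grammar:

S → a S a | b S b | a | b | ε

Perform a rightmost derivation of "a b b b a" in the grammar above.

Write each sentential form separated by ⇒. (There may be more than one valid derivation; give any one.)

S ⇒ a S a ⇒ a b S b a ⇒ a b b b a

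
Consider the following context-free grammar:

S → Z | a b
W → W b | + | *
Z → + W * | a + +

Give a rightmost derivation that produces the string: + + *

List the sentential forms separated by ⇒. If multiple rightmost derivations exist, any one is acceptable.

S ⇒ Z ⇒ + W * ⇒ + + *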